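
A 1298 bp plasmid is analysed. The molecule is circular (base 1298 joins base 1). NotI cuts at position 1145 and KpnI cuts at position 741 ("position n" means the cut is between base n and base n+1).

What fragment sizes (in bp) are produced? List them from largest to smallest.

Combined cut positions (sorted): 741, 1145.
Circular molecule, 2 cuts → 2 fragments:
  1145 − 741 = 404 bp
  wrap: 1298 − 1145 + 741 = 894 bp
Sorted largest to smallest: 894, 404 bp.

894, 404 bp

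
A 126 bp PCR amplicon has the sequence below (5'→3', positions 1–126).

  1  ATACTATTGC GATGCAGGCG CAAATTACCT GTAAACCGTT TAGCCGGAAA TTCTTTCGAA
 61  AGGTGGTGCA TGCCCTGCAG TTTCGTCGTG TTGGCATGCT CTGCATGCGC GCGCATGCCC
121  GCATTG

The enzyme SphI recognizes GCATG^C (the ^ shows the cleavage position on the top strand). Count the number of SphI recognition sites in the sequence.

GCATGC occurs starting at positions 68, 94, 103, 113.
SphI cuts at 4 sites.

4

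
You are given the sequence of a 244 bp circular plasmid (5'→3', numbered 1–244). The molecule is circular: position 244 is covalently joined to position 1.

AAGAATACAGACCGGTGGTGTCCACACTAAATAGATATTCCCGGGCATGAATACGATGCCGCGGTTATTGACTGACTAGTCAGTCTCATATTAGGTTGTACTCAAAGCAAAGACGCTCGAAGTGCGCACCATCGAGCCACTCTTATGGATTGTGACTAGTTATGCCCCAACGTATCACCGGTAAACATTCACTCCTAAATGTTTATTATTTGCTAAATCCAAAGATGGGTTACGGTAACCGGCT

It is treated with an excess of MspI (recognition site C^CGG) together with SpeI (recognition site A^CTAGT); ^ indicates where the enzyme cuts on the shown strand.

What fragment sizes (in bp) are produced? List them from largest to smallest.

MspI sites (CCGG) start at positions 12, 41, 178, 239.
MspI cuts after the first base of each site, so after positions 12, 41, 178, 239.
SpeI sites (ACTAGT) start at positions 75, 155.
SpeI cuts after the first base of each site, so after positions 75, 155.
Combined cut positions: 12, 41, 75, 155, 178, 239.
Circular molecule, 6 cuts → 6 fragments:
  13–41 → 29 bp
  42–75 → 34 bp
  76–155 → 80 bp
  156–178 → 23 bp
  179–239 → 61 bp
  240–244 then 1–12 → 5 + 12 = 17 bp
Sorted largest to smallest: 80, 61, 34, 29, 23, 17 bp.

80, 61, 34, 29, 23, 17 bp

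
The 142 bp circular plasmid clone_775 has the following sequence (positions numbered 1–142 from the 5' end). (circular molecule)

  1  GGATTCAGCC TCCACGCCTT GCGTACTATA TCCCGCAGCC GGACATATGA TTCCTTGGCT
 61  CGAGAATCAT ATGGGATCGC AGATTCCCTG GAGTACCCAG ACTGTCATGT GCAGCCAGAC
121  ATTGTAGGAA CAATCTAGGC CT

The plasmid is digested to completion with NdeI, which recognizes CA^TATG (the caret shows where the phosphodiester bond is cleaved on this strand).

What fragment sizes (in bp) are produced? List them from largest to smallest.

NdeI sites (CATATG) start at positions 44, 68.
NdeI cuts after base 2 of each site, so after positions 45, 69.
Circular molecule, 2 cuts → 2 fragments:
  46–69 → 24 bp
  70–142 then 1–45 → 73 + 45 = 118 bp
Sorted largest to smallest: 118, 24 bp.

118, 24 bp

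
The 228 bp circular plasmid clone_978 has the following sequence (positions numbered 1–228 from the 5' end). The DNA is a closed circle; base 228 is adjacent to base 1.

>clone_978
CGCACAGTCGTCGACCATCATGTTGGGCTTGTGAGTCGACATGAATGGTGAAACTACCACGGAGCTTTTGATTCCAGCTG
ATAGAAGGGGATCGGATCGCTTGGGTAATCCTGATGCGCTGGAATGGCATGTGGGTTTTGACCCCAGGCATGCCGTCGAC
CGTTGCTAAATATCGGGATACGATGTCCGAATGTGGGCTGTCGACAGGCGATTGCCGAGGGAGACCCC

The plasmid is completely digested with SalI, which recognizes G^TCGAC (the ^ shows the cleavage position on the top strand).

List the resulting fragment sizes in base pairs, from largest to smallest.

SalI sites (GTCGAC) start at positions 10, 35, 155, 200.
SalI cuts after the first base of each site, so after positions 10, 35, 155, 200.
Circular molecule, 4 cuts → 4 fragments:
  11–35 → 25 bp
  36–155 → 120 bp
  156–200 → 45 bp
  201–228 then 1–10 → 28 + 10 = 38 bp
Sorted largest to smallest: 120, 45, 38, 25 bp.

120, 45, 38, 25 bp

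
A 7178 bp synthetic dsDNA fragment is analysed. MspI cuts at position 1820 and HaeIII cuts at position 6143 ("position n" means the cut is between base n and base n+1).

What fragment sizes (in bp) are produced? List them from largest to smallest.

4323, 1820, 1035 bp

Combined cut positions (sorted): 1820, 6143.
Linear molecule, 2 cuts → 3 fragments:
  1820 − 0 = 1820 bp
  6143 − 1820 = 4323 bp
  7178 − 6143 = 1035 bp
Sorted largest to smallest: 4323, 1820, 1035 bp.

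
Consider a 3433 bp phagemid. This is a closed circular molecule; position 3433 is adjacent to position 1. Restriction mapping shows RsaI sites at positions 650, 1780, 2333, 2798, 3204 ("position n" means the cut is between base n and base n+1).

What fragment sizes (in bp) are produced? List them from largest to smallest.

Circular molecule, 5 cuts → 5 fragments:
  1780 − 650 = 1130 bp
  2333 − 1780 = 553 bp
  2798 − 2333 = 465 bp
  3204 − 2798 = 406 bp
  wrap: 3433 − 3204 + 650 = 879 bp
Sorted largest to smallest: 1130, 879, 553, 465, 406 bp.

1130, 879, 553, 465, 406 bp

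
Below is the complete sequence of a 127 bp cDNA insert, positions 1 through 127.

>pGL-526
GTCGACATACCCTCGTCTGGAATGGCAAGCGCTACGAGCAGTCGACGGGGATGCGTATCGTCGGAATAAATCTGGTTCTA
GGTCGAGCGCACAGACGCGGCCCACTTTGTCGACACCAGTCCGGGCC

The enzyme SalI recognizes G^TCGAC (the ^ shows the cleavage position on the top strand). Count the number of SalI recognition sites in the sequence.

GTCGAC occurs starting at positions 1, 41, 109.
SalI cuts at 3 sites.

3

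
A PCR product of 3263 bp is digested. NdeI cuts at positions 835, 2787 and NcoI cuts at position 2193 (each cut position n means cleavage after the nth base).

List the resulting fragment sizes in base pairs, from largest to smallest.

1358, 835, 594, 476 bp

Combined cut positions (sorted): 835, 2193, 2787.
Linear molecule, 3 cuts → 4 fragments:
  835 − 0 = 835 bp
  2193 − 835 = 1358 bp
  2787 − 2193 = 594 bp
  3263 − 2787 = 476 bp
Sorted largest to smallest: 1358, 835, 594, 476 bp.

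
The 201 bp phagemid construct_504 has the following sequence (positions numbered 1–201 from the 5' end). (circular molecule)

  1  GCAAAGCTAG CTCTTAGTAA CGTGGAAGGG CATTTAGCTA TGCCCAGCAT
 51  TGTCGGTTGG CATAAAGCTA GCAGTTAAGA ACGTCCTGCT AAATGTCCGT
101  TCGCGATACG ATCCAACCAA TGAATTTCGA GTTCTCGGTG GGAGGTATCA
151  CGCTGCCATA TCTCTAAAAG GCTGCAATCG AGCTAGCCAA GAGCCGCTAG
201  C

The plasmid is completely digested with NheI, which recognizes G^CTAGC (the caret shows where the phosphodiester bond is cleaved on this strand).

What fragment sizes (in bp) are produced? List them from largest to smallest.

NheI sites (GCTAGC) start at positions 6, 67, 182, 196.
NheI cuts after the first base of each site, so after positions 6, 67, 182, 196.
Circular molecule, 4 cuts → 4 fragments:
  7–67 → 61 bp
  68–182 → 115 bp
  183–196 → 14 bp
  197–201 then 1–6 → 5 + 6 = 11 bp
Sorted largest to smallest: 115, 61, 14, 11 bp.

115, 61, 14, 11 bp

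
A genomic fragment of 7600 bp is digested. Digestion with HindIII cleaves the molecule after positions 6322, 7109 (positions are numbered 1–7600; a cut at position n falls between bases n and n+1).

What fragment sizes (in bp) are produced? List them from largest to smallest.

Linear molecule, 2 cuts → 3 fragments:
  6322 − 0 = 6322 bp
  7109 − 6322 = 787 bp
  7600 − 7109 = 491 bp
Sorted largest to smallest: 6322, 787, 491 bp.

6322, 787, 491 bp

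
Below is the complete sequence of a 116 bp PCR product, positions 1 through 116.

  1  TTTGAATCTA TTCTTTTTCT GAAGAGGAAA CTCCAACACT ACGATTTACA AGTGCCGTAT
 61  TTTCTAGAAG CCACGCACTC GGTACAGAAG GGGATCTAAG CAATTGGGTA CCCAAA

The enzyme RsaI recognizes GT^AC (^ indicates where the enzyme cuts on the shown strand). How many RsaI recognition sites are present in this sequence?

GTAC occurs starting at positions 82, 108.
RsaI cuts at 2 sites.

2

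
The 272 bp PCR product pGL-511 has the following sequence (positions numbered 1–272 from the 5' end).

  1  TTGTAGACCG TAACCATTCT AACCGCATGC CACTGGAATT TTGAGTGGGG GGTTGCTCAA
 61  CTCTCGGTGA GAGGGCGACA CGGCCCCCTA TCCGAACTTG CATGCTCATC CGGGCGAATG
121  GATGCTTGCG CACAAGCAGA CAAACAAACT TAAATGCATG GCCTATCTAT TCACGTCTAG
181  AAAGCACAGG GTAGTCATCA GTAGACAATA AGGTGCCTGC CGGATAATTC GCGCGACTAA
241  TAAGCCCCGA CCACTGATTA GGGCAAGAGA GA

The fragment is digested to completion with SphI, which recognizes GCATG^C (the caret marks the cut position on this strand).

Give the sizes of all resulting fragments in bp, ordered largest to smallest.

SphI sites (GCATGC) start at positions 25, 100.
SphI cuts after base 5 of each site (before the last base), so after positions 29, 104.
Linear molecule, 2 cuts → 3 fragments:
  1–29 → 29 bp
  30–104 → 75 bp
  105–272 → 168 bp
Sorted largest to smallest: 168, 75, 29 bp.

168, 75, 29 bp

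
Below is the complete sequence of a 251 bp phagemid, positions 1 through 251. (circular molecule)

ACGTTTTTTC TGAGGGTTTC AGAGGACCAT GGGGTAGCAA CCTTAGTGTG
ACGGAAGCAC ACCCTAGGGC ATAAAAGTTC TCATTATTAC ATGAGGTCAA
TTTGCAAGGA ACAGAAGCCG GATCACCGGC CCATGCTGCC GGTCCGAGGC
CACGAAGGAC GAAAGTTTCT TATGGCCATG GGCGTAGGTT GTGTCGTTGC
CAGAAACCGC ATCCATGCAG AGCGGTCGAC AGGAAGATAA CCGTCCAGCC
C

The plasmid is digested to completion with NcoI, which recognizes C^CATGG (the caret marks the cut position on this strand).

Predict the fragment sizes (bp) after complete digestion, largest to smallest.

149, 102 bp

NcoI sites (CCATGG) start at positions 27, 176.
NcoI cuts after the first base of each site, so after positions 27, 176.
Circular molecule, 2 cuts → 2 fragments:
  28–176 → 149 bp
  177–251 then 1–27 → 75 + 27 = 102 bp
Sorted largest to smallest: 149, 102 bp.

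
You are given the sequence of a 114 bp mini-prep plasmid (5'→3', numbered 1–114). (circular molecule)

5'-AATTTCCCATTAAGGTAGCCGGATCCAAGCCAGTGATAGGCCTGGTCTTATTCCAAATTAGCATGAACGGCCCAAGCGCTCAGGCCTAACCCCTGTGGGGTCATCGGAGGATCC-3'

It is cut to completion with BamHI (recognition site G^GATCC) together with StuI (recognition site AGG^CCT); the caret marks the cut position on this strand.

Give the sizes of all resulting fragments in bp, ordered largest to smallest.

BamHI sites (GGATCC) start at positions 21, 109.
BamHI cuts after the first base of each site, so after positions 21, 109.
StuI sites (AGGCCT) start at positions 38, 82.
StuI cuts after base 3 of each site, so after positions 40, 84.
Combined cut positions: 21, 40, 84, 109.
Circular molecule, 4 cuts → 4 fragments:
  22–40 → 19 bp
  41–84 → 44 bp
  85–109 → 25 bp
  110–114 then 1–21 → 5 + 21 = 26 bp
Sorted largest to smallest: 44, 26, 25, 19 bp.

44, 26, 25, 19 bp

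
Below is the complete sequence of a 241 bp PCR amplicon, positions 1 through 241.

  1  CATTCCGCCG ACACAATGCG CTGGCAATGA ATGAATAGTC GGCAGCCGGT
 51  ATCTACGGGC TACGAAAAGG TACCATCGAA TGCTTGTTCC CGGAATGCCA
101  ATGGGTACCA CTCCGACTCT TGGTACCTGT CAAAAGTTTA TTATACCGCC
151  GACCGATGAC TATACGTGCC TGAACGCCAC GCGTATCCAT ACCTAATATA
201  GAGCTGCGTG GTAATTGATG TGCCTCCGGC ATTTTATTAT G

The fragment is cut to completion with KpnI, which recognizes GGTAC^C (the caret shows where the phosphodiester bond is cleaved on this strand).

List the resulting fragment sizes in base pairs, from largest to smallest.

115, 73, 35, 18 bp

KpnI sites (GGTACC) start at positions 69, 104, 122.
KpnI cuts after base 5 of each site (before the last base), so after positions 73, 108, 126.
Linear molecule, 3 cuts → 4 fragments:
  1–73 → 73 bp
  74–108 → 35 bp
  109–126 → 18 bp
  127–241 → 115 bp
Sorted largest to smallest: 115, 73, 35, 18 bp.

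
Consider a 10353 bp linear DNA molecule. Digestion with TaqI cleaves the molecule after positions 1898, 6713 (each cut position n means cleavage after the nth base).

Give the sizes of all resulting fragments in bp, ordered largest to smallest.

Linear molecule, 2 cuts → 3 fragments:
  1898 − 0 = 1898 bp
  6713 − 1898 = 4815 bp
  10353 − 6713 = 3640 bp
Sorted largest to smallest: 4815, 3640, 1898 bp.

4815, 3640, 1898 bp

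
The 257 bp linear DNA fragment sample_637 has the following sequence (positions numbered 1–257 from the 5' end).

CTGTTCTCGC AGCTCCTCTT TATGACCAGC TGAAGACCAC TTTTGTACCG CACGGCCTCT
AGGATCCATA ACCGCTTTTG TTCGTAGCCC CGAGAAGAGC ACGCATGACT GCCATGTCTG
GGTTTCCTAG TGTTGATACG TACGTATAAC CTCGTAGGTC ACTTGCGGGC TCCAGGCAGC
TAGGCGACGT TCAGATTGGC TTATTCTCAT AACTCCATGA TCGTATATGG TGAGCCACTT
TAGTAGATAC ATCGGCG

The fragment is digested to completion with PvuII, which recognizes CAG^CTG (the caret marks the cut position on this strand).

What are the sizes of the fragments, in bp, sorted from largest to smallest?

228, 29 bp

The PvuII site (CAGCTG) starts at position 27.
PvuII cuts after base 3 of each site, so after position 29.
Linear molecule, 1 cut → 2 fragments:
  1–29 → 29 bp
  30–257 → 228 bp
Sorted largest to smallest: 228, 29 bp.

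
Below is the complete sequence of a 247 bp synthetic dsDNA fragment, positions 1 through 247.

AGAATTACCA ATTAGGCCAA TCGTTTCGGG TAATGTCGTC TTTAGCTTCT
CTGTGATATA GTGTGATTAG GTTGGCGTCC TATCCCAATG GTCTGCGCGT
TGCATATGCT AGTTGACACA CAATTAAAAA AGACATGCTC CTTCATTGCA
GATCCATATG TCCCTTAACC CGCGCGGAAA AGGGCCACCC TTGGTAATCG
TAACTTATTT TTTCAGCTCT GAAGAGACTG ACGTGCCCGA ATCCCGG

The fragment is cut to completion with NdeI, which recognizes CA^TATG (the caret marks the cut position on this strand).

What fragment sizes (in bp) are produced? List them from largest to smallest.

104, 91, 52 bp

NdeI sites (CATATG) start at positions 103, 155.
NdeI cuts after base 2 of each site, so after positions 104, 156.
Linear molecule, 2 cuts → 3 fragments:
  1–104 → 104 bp
  105–156 → 52 bp
  157–247 → 91 bp
Sorted largest to smallest: 104, 91, 52 bp.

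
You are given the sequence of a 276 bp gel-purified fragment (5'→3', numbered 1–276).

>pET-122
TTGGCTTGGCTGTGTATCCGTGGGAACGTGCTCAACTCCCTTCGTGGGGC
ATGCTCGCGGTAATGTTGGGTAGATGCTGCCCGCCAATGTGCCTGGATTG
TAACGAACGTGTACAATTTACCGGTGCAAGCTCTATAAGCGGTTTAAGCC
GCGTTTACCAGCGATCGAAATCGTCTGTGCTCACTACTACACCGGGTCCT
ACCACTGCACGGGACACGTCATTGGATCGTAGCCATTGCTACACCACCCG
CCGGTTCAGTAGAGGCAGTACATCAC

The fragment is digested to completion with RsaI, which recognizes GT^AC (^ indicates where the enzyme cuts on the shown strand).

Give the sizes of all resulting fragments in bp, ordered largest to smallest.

157, 112, 7 bp

RsaI sites (GTAC) start at positions 111, 268.
RsaI cuts after base 2 of each site, so after positions 112, 269.
Linear molecule, 2 cuts → 3 fragments:
  1–112 → 112 bp
  113–269 → 157 bp
  270–276 → 7 bp
Sorted largest to smallest: 157, 112, 7 bp.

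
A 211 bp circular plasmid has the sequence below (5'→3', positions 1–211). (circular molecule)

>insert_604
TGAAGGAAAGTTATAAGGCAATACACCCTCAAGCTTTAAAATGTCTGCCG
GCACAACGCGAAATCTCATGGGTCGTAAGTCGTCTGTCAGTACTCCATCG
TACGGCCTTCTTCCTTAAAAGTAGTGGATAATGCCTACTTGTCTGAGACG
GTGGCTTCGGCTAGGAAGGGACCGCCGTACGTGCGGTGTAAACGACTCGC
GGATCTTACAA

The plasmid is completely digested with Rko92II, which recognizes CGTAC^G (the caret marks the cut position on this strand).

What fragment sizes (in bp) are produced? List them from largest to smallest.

134, 77 bp

Rko92II sites (CGTACG) start at positions 99, 176.
Rko92II cuts after base 5 of each site (before the last base), so after positions 103, 180.
Circular molecule, 2 cuts → 2 fragments:
  104–180 → 77 bp
  181–211 then 1–103 → 31 + 103 = 134 bp
Sorted largest to smallest: 134, 77 bp.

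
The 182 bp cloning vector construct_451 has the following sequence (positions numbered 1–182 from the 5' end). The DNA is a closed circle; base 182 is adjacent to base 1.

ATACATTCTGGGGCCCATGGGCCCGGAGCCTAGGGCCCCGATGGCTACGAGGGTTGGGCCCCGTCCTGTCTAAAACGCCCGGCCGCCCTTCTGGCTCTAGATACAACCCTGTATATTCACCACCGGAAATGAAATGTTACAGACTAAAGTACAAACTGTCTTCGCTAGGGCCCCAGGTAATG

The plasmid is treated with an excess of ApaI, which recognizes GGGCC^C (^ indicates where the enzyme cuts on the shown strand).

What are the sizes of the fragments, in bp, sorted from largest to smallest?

112, 25, 23, 14, 8 bp

ApaI sites (GGGCCC) start at positions 11, 19, 33, 56, 168.
ApaI cuts after base 5 of each site (before the last base), so after positions 15, 23, 37, 60, 172.
Circular molecule, 5 cuts → 5 fragments:
  16–23 → 8 bp
  24–37 → 14 bp
  38–60 → 23 bp
  61–172 → 112 bp
  173–182 then 1–15 → 10 + 15 = 25 bp
Sorted largest to smallest: 112, 25, 23, 14, 8 bp.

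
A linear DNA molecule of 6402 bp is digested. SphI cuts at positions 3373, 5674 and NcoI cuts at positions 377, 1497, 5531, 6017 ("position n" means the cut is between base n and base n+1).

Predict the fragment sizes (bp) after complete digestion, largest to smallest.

Combined cut positions (sorted): 377, 1497, 3373, 5531, 5674, 6017.
Linear molecule, 6 cuts → 7 fragments:
  377 − 0 = 377 bp
  1497 − 377 = 1120 bp
  3373 − 1497 = 1876 bp
  5531 − 3373 = 2158 bp
  5674 − 5531 = 143 bp
  6017 − 5674 = 343 bp
  6402 − 6017 = 385 bp
Sorted largest to smallest: 2158, 1876, 1120, 385, 377, 343, 143 bp.

2158, 1876, 1120, 385, 377, 343, 143 bp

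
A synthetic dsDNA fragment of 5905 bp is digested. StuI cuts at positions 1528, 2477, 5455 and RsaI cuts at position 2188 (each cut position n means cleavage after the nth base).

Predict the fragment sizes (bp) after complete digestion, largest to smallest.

2978, 1528, 660, 450, 289 bp

Combined cut positions (sorted): 1528, 2188, 2477, 5455.
Linear molecule, 4 cuts → 5 fragments:
  1528 − 0 = 1528 bp
  2188 − 1528 = 660 bp
  2477 − 2188 = 289 bp
  5455 − 2477 = 2978 bp
  5905 − 5455 = 450 bp
Sorted largest to smallest: 2978, 1528, 660, 450, 289 bp.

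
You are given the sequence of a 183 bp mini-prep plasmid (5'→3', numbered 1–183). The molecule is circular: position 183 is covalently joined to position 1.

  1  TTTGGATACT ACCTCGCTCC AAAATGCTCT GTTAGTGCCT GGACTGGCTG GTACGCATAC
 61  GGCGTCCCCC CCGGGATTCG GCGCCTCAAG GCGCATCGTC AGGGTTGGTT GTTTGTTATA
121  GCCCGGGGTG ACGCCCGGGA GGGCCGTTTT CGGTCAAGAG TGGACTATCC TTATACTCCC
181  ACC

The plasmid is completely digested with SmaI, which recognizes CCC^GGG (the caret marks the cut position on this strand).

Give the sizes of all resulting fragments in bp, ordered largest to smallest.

SmaI sites (CCCGGG) start at positions 70, 122, 134.
SmaI cuts after base 3 of each site, so after positions 72, 124, 136.
Circular molecule, 3 cuts → 3 fragments:
  73–124 → 52 bp
  125–136 → 12 bp
  137–183 then 1–72 → 47 + 72 = 119 bp
Sorted largest to smallest: 119, 52, 12 bp.

119, 52, 12 bp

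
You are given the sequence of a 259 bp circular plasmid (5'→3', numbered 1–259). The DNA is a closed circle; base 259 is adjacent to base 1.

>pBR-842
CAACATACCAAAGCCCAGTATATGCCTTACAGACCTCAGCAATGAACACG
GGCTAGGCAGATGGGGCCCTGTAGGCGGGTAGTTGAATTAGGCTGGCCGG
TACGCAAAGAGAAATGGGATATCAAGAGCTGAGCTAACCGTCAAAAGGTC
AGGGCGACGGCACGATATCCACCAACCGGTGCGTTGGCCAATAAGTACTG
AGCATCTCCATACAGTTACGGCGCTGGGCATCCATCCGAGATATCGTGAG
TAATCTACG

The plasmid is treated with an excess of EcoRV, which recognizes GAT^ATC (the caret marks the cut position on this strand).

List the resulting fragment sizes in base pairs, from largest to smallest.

137, 76, 46 bp

EcoRV sites (GATATC) start at positions 118, 164, 240.
EcoRV cuts after base 3 of each site, so after positions 120, 166, 242.
Circular molecule, 3 cuts → 3 fragments:
  121–166 → 46 bp
  167–242 → 76 bp
  243–259 then 1–120 → 17 + 120 = 137 bp
Sorted largest to smallest: 137, 76, 46 bp.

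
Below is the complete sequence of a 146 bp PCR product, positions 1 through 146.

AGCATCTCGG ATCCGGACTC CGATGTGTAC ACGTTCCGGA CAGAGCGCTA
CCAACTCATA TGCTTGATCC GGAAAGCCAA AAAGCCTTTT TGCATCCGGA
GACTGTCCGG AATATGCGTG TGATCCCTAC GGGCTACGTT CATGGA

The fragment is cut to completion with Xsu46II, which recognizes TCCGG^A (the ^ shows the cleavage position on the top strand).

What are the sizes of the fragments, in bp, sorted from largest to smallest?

36, 33, 27, 23, 16, 11 bp

Xsu46II sites (TCCGGA) start at positions 12, 35, 68, 95, 106.
Xsu46II cuts after base 5 of each site (before the last base), so after positions 16, 39, 72, 99, 110.
Linear molecule, 5 cuts → 6 fragments:
  1–16 → 16 bp
  17–39 → 23 bp
  40–72 → 33 bp
  73–99 → 27 bp
  100–110 → 11 bp
  111–146 → 36 bp
Sorted largest to smallest: 36, 33, 27, 23, 16, 11 bp.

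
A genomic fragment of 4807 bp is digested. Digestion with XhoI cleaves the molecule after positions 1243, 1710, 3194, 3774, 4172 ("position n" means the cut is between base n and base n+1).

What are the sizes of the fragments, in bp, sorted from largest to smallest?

1484, 1243, 635, 580, 467, 398 bp

Linear molecule, 5 cuts → 6 fragments:
  1243 − 0 = 1243 bp
  1710 − 1243 = 467 bp
  3194 − 1710 = 1484 bp
  3774 − 3194 = 580 bp
  4172 − 3774 = 398 bp
  4807 − 4172 = 635 bp
Sorted largest to smallest: 1484, 1243, 635, 580, 467, 398 bp.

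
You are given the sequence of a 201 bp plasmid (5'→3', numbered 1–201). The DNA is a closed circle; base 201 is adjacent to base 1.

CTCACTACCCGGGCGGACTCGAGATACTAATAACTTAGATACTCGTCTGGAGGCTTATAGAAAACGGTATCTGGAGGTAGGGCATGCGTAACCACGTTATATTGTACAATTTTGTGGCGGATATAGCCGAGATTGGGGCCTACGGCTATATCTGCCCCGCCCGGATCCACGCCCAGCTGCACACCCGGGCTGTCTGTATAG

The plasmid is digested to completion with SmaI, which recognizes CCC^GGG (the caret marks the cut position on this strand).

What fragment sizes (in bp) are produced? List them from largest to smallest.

176, 25 bp

SmaI sites (CCCGGG) start at positions 8, 184.
SmaI cuts after base 3 of each site, so after positions 10, 186.
Circular molecule, 2 cuts → 2 fragments:
  11–186 → 176 bp
  187–201 then 1–10 → 15 + 10 = 25 bp
Sorted largest to smallest: 176, 25 bp.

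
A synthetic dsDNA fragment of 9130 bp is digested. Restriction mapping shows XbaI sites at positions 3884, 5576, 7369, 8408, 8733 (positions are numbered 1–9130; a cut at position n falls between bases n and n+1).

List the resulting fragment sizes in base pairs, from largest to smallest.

3884, 1793, 1692, 1039, 397, 325 bp

Linear molecule, 5 cuts → 6 fragments:
  3884 − 0 = 3884 bp
  5576 − 3884 = 1692 bp
  7369 − 5576 = 1793 bp
  8408 − 7369 = 1039 bp
  8733 − 8408 = 325 bp
  9130 − 8733 = 397 bp
Sorted largest to smallest: 3884, 1793, 1692, 1039, 397, 325 bp.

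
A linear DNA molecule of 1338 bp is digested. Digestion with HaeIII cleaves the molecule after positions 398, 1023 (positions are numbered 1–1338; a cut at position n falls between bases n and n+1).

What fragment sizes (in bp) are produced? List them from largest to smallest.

625, 398, 315 bp

Linear molecule, 2 cuts → 3 fragments:
  398 − 0 = 398 bp
  1023 − 398 = 625 bp
  1338 − 1023 = 315 bp
Sorted largest to smallest: 625, 398, 315 bp.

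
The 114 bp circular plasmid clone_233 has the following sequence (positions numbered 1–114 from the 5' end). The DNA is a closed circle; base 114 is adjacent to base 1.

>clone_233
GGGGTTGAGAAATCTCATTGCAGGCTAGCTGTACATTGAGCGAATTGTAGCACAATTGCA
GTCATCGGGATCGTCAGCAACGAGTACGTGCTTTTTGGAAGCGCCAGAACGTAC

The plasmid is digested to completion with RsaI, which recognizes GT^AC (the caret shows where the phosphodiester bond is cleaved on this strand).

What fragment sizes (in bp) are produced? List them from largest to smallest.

RsaI sites (GTAC) start at positions 31, 84, 111.
RsaI cuts after base 2 of each site, so after positions 32, 85, 112.
Circular molecule, 3 cuts → 3 fragments:
  33–85 → 53 bp
  86–112 → 27 bp
  113–114 then 1–32 → 2 + 32 = 34 bp
Sorted largest to smallest: 53, 34, 27 bp.

53, 34, 27 bp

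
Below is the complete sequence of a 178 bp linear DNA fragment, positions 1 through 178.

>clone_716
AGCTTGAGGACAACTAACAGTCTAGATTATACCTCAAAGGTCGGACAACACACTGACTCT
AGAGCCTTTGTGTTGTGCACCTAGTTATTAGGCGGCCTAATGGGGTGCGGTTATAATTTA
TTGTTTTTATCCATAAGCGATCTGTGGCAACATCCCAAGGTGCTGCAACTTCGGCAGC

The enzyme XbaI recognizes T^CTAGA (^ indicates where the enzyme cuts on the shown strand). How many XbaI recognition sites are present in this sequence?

TCTAGA occurs starting at positions 21, 58.
XbaI cuts at 2 sites.

2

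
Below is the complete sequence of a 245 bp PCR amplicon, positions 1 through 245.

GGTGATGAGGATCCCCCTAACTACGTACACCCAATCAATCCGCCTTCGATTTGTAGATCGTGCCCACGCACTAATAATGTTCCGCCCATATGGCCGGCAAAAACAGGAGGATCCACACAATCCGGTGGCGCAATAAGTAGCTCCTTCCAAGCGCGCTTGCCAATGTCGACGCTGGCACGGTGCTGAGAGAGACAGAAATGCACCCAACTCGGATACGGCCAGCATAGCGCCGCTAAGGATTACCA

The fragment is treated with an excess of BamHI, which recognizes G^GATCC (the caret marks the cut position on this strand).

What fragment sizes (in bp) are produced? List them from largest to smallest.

BamHI sites (GGATCC) start at positions 9, 109.
BamHI cuts after the first base of each site, so after positions 9, 109.
Linear molecule, 2 cuts → 3 fragments:
  1–9 → 9 bp
  10–109 → 100 bp
  110–245 → 136 bp
Sorted largest to smallest: 136, 100, 9 bp.

136, 100, 9 bp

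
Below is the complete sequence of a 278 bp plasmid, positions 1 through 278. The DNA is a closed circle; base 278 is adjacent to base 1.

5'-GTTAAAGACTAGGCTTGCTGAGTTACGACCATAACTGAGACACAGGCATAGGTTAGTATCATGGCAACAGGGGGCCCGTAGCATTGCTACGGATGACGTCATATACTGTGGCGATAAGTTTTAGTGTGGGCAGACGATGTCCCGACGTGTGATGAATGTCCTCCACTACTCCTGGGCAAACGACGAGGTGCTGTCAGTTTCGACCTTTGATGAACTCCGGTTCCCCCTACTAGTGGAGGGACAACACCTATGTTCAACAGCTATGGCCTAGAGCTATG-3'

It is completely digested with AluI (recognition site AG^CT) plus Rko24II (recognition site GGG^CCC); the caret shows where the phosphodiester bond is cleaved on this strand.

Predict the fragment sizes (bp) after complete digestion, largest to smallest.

186, 79, 13 bp

AluI sites (AGCT) start at positions 259, 272.
AluI cuts after base 2 of each site, so after positions 260, 273.
The Rko24II site (GGGCCC) starts at position 72.
Rko24II cuts after base 3 of each site, so after position 74.
Combined cut positions: 74, 260, 273.
Circular molecule, 3 cuts → 3 fragments:
  75–260 → 186 bp
  261–273 → 13 bp
  274–278 then 1–74 → 5 + 74 = 79 bp
Sorted largest to smallest: 186, 79, 13 bp.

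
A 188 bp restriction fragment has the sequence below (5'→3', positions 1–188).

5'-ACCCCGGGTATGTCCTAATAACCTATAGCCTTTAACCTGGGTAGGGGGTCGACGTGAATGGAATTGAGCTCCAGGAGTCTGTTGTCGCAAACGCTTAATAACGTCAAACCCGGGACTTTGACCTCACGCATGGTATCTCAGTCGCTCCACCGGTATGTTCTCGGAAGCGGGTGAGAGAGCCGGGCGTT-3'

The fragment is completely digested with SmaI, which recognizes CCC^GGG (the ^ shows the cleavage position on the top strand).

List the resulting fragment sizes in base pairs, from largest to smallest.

106, 77, 5 bp

SmaI sites (CCCGGG) start at positions 3, 109.
SmaI cuts after base 3 of each site, so after positions 5, 111.
Linear molecule, 2 cuts → 3 fragments:
  1–5 → 5 bp
  6–111 → 106 bp
  112–188 → 77 bp
Sorted largest to smallest: 106, 77, 5 bp.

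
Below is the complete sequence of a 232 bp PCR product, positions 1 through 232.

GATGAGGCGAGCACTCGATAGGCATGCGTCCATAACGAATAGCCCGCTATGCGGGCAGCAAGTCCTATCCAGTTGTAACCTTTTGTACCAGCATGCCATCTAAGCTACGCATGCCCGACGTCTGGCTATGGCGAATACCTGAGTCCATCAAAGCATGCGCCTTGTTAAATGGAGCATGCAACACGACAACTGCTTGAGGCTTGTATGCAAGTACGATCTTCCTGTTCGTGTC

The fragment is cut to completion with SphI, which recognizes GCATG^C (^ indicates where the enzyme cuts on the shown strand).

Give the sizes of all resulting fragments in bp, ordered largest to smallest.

SphI sites (GCATGC) start at positions 22, 91, 109, 153, 174.
SphI cuts after base 5 of each site (before the last base), so after positions 26, 95, 113, 157, 178.
Linear molecule, 5 cuts → 6 fragments:
  1–26 → 26 bp
  27–95 → 69 bp
  96–113 → 18 bp
  114–157 → 44 bp
  158–178 → 21 bp
  179–232 → 54 bp
Sorted largest to smallest: 69, 54, 44, 26, 21, 18 bp.

69, 54, 44, 26, 21, 18 bp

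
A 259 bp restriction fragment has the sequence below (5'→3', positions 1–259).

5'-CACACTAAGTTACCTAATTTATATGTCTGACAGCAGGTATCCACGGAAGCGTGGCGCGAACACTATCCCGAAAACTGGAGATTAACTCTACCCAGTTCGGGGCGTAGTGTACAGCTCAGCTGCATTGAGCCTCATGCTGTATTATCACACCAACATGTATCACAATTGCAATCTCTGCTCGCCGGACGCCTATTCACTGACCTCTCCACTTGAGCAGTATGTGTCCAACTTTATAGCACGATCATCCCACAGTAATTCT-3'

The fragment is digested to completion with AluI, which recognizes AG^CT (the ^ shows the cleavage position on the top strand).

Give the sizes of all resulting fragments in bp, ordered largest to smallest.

140, 114, 5 bp

AluI sites (AGCT) start at positions 113, 118.
AluI cuts after base 2 of each site, so after positions 114, 119.
Linear molecule, 2 cuts → 3 fragments:
  1–114 → 114 bp
  115–119 → 5 bp
  120–259 → 140 bp
Sorted largest to smallest: 140, 114, 5 bp.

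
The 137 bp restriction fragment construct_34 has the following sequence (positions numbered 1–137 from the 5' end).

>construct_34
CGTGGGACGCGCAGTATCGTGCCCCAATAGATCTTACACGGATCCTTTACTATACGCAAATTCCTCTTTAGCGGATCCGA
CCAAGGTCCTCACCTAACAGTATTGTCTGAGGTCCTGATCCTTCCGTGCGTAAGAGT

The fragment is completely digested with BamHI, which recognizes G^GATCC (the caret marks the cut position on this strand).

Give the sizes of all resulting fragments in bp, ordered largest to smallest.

64, 40, 33 bp

BamHI sites (GGATCC) start at positions 40, 73.
BamHI cuts after the first base of each site, so after positions 40, 73.
Linear molecule, 2 cuts → 3 fragments:
  1–40 → 40 bp
  41–73 → 33 bp
  74–137 → 64 bp
Sorted largest to smallest: 64, 40, 33 bp.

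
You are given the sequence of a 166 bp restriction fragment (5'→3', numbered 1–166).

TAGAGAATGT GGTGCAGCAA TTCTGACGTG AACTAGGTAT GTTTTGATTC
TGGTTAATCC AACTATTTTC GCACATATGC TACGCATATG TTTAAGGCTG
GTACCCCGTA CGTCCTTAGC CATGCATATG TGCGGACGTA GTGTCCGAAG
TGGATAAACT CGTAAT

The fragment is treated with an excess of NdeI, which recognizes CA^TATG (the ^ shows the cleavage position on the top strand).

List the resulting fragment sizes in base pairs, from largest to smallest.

75, 40, 40, 11 bp

NdeI sites (CATATG) start at positions 74, 85, 125.
NdeI cuts after base 2 of each site, so after positions 75, 86, 126.
Linear molecule, 3 cuts → 4 fragments:
  1–75 → 75 bp
  76–86 → 11 bp
  87–126 → 40 bp
  127–166 → 40 bp
Sorted largest to smallest: 75, 40, 40, 11 bp.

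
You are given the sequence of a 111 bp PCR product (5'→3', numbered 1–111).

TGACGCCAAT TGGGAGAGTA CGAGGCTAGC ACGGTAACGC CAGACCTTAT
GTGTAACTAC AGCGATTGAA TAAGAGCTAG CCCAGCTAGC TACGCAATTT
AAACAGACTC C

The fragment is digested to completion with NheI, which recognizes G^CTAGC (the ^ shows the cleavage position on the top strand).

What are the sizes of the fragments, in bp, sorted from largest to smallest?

51, 26, 25, 9 bp

NheI sites (GCTAGC) start at positions 25, 76, 85.
NheI cuts after the first base of each site, so after positions 25, 76, 85.
Linear molecule, 3 cuts → 4 fragments:
  1–25 → 25 bp
  26–76 → 51 bp
  77–85 → 9 bp
  86–111 → 26 bp
Sorted largest to smallest: 51, 26, 25, 9 bp.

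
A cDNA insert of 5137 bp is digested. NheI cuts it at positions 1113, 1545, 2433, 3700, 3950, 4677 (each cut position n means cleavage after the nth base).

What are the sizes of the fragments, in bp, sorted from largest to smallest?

Linear molecule, 6 cuts → 7 fragments:
  1113 − 0 = 1113 bp
  1545 − 1113 = 432 bp
  2433 − 1545 = 888 bp
  3700 − 2433 = 1267 bp
  3950 − 3700 = 250 bp
  4677 − 3950 = 727 bp
  5137 − 4677 = 460 bp
Sorted largest to smallest: 1267, 1113, 888, 727, 460, 432, 250 bp.

1267, 1113, 888, 727, 460, 432, 250 bp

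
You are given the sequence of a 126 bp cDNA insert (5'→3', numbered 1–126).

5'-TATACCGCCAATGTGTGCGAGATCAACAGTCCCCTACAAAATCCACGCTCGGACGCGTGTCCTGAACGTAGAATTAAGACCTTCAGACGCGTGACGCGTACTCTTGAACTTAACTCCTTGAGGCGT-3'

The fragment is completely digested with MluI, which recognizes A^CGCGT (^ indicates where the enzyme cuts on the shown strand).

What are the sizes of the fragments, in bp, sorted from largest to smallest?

MluI sites (ACGCGT) start at positions 53, 87, 94.
MluI cuts after the first base of each site, so after positions 53, 87, 94.
Linear molecule, 3 cuts → 4 fragments:
  1–53 → 53 bp
  54–87 → 34 bp
  88–94 → 7 bp
  95–126 → 32 bp
Sorted largest to smallest: 53, 34, 32, 7 bp.

53, 34, 32, 7 bp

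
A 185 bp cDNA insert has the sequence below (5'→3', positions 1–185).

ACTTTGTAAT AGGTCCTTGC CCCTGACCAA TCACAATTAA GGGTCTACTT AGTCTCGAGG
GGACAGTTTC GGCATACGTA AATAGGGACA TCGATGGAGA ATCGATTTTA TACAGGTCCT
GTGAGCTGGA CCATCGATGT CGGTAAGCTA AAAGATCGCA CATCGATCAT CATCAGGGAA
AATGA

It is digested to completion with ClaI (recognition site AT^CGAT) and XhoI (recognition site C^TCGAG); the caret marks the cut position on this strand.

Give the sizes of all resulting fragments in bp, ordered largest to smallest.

ClaI sites (ATCGAT) start at positions 90, 101, 133, 162.
ClaI cuts after base 2 of each site, so after positions 91, 102, 134, 163.
The XhoI site (CTCGAG) starts at position 54.
XhoI cuts after the first base of each site, so after position 54.
Combined cut positions: 54, 91, 102, 134, 163.
Linear molecule, 5 cuts → 6 fragments:
  1–54 → 54 bp
  55–91 → 37 bp
  92–102 → 11 bp
  103–134 → 32 bp
  135–163 → 29 bp
  164–185 → 22 bp
Sorted largest to smallest: 54, 37, 32, 29, 22, 11 bp.

54, 37, 32, 29, 22, 11 bp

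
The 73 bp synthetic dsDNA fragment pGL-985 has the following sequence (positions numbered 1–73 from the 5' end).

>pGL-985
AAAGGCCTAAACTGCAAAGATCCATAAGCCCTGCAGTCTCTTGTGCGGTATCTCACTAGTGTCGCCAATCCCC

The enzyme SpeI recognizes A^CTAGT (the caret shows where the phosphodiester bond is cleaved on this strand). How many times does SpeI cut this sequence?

1

ACTAGT occurs starting at position 55.
SpeI cuts at 1 site.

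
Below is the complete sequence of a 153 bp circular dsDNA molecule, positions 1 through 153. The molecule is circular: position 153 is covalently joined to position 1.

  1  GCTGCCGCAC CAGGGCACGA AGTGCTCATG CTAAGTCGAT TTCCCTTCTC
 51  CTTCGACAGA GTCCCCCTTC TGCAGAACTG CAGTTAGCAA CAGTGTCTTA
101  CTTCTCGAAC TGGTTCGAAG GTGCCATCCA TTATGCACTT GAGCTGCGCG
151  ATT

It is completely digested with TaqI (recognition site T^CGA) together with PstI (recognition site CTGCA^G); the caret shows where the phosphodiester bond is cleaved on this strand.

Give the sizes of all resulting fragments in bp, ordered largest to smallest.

TaqI sites (TCGA) start at positions 36, 53, 105, 115.
TaqI cuts after the first base of each site, so after positions 36, 53, 105, 115.
PstI sites (CTGCAG) start at positions 70, 78.
PstI cuts after base 5 of each site (before the last base), so after positions 74, 82.
Combined cut positions: 36, 53, 74, 82, 105, 115.
Circular molecule, 6 cuts → 6 fragments:
  37–53 → 17 bp
  54–74 → 21 bp
  75–82 → 8 bp
  83–105 → 23 bp
  106–115 → 10 bp
  116–153 then 1–36 → 38 + 36 = 74 bp
Sorted largest to smallest: 74, 23, 21, 17, 10, 8 bp.

74, 23, 21, 17, 10, 8 bp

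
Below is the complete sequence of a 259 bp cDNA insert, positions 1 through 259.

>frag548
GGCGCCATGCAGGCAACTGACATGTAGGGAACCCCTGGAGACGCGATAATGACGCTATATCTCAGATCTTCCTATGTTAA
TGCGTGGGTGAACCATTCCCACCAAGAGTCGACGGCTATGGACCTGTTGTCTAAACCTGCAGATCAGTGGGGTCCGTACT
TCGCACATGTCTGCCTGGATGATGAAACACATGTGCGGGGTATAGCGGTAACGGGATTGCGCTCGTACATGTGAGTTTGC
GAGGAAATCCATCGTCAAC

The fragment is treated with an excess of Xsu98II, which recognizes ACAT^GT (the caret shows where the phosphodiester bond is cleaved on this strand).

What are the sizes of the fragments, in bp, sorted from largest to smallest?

145, 38, 29, 24, 23 bp

Xsu98II sites (ACATGT) start at positions 20, 165, 189, 227.
Xsu98II cuts after base 4 of each site, so after positions 23, 168, 192, 230.
Linear molecule, 4 cuts → 5 fragments:
  1–23 → 23 bp
  24–168 → 145 bp
  169–192 → 24 bp
  193–230 → 38 bp
  231–259 → 29 bp
Sorted largest to smallest: 145, 38, 29, 24, 23 bp.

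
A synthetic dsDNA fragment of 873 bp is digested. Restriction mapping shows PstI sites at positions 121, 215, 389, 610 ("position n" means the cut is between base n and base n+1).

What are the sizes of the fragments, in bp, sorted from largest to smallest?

263, 221, 174, 121, 94 bp

Linear molecule, 4 cuts → 5 fragments:
  121 − 0 = 121 bp
  215 − 121 = 94 bp
  389 − 215 = 174 bp
  610 − 389 = 221 bp
  873 − 610 = 263 bp
Sorted largest to smallest: 263, 221, 174, 121, 94 bp.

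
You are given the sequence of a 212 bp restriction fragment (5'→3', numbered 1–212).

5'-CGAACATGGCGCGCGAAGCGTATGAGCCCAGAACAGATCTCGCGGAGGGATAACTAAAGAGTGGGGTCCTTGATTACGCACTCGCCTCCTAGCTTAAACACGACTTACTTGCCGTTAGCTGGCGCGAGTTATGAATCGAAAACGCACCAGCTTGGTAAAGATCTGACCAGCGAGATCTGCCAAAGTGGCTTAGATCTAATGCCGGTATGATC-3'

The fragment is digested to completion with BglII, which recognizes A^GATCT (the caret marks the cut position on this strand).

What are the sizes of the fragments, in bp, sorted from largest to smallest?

124, 35, 20, 19, 14 bp

BglII sites (AGATCT) start at positions 35, 159, 173, 192.
BglII cuts after the first base of each site, so after positions 35, 159, 173, 192.
Linear molecule, 4 cuts → 5 fragments:
  1–35 → 35 bp
  36–159 → 124 bp
  160–173 → 14 bp
  174–192 → 19 bp
  193–212 → 20 bp
Sorted largest to smallest: 124, 35, 20, 19, 14 bp.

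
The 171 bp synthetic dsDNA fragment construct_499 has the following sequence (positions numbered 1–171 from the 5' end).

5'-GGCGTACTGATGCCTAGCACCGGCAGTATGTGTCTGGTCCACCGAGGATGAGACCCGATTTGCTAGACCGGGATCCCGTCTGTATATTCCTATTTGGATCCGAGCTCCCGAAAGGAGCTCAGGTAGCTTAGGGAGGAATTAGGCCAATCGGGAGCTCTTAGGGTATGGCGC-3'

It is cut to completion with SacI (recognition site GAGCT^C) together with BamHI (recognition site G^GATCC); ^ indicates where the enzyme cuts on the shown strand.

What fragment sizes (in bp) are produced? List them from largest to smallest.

SacI sites (GAGCTC) start at positions 102, 115, 152.
SacI cuts after base 5 of each site (before the last base), so after positions 106, 119, 156.
BamHI sites (GGATCC) start at positions 71, 96.
BamHI cuts after the first base of each site, so after positions 71, 96.
Combined cut positions: 71, 96, 106, 119, 156.
Linear molecule, 5 cuts → 6 fragments:
  1–71 → 71 bp
  72–96 → 25 bp
  97–106 → 10 bp
  107–119 → 13 bp
  120–156 → 37 bp
  157–171 → 15 bp
Sorted largest to smallest: 71, 37, 25, 15, 13, 10 bp.

71, 37, 25, 15, 13, 10 bp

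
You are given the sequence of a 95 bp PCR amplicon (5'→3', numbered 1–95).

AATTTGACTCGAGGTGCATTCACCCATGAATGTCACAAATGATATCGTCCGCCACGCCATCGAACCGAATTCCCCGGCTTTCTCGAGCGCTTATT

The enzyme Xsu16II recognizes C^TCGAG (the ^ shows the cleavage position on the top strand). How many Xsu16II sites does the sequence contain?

2

CTCGAG occurs starting at positions 8, 82.
Xsu16II cuts at 2 sites.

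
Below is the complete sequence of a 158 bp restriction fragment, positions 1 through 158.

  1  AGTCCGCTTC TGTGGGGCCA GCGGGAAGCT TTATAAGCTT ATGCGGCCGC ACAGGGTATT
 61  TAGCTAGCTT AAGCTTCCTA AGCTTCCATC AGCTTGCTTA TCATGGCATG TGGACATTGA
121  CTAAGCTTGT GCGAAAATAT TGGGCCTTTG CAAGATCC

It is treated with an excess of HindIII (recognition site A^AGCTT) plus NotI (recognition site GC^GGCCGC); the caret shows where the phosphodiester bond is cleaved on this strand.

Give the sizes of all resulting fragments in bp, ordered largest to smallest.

43, 35, 27, 26, 9, 9, 9 bp

HindIII sites (AAGCTT) start at positions 26, 35, 71, 80, 123.
HindIII cuts after the first base of each site, so after positions 26, 35, 71, 80, 123.
The NotI site (GCGGCCGC) starts at position 43.
NotI cuts after base 2 of each site, so after position 44.
Combined cut positions: 26, 35, 44, 71, 80, 123.
Linear molecule, 6 cuts → 7 fragments:
  1–26 → 26 bp
  27–35 → 9 bp
  36–44 → 9 bp
  45–71 → 27 bp
  72–80 → 9 bp
  81–123 → 43 bp
  124–158 → 35 bp
Sorted largest to smallest: 43, 35, 27, 26, 9, 9, 9 bp.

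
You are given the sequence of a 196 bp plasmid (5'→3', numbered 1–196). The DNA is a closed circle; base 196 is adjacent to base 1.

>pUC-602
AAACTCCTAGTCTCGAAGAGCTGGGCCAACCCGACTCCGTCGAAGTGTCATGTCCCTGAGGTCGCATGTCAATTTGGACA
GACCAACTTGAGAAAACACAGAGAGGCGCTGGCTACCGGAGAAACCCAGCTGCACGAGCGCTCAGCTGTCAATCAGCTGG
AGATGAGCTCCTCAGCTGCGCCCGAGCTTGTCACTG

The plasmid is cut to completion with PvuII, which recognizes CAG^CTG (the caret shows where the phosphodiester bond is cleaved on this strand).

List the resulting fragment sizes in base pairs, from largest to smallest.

PvuII sites (CAGCTG) start at positions 127, 143, 154, 173.
PvuII cuts after base 3 of each site, so after positions 129, 145, 156, 175.
Circular molecule, 4 cuts → 4 fragments:
  130–145 → 16 bp
  146–156 → 11 bp
  157–175 → 19 bp
  176–196 then 1–129 → 21 + 129 = 150 bp
Sorted largest to smallest: 150, 19, 16, 11 bp.

150, 19, 16, 11 bp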